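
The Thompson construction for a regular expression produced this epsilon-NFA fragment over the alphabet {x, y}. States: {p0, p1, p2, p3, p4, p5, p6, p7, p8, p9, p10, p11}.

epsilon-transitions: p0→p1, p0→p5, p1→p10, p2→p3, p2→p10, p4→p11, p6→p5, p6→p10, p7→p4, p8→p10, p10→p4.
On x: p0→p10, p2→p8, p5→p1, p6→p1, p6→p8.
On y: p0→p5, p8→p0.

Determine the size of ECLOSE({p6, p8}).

6

Start with {p6, p8}.
From p6 via epsilon: add p5, p10.
From p10 via epsilon: add p4.
From p4 via epsilon: add p11.
epsilon-closure = {p4, p5, p6, p8, p10, p11}, which has 6 states.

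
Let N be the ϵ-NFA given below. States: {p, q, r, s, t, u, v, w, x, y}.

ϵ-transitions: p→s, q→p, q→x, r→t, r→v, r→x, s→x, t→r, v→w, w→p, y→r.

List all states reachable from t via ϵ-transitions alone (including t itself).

{p, r, s, t, v, w, x}

Start with {t}.
From t via ϵ: add r.
From r via ϵ: add v, x.
From v via ϵ: add w.
From w via ϵ: add p.
From p via ϵ: add s.
No new states can be added; the closed set is {p, r, s, t, v, w, x}.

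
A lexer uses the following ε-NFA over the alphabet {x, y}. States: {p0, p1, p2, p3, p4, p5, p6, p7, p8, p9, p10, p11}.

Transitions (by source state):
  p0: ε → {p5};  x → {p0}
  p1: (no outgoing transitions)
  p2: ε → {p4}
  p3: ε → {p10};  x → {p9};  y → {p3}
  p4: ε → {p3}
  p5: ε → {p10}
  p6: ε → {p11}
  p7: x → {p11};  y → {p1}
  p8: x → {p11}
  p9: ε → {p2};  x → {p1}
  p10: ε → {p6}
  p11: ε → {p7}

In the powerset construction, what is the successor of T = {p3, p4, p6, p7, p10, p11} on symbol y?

p3 on y → {p3}.
p7 on y → {p1}.
No y-transition from p4, p6, p10, p11.
Union after reading y: {p1, p3}.
Now take the ε-closure:
From p3 via ε: add p10.
From p10 via ε: add p6.
From p6 via ε: add p11.
From p11 via ε: add p7.
No new states can be added; the closed set is {p1, p3, p6, p7, p10, p11}.

{p1, p3, p6, p7, p10, p11}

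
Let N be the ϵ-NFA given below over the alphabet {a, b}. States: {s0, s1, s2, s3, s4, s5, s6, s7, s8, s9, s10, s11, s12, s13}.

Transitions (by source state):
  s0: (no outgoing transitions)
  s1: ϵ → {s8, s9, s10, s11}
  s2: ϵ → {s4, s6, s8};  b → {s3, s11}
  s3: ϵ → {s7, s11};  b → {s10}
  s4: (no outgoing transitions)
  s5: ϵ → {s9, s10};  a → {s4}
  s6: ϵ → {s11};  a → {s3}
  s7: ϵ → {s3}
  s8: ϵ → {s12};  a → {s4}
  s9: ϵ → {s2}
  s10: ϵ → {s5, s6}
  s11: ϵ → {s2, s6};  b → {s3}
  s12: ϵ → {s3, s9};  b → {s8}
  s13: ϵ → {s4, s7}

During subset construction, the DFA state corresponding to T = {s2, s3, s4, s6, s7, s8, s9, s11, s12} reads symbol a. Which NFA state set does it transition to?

s6 on a → {s3}.
s8 on a → {s4}.
No a-transition from s2, s3, s4, s7, s9, s11, s12.
Union after reading a: {s3, s4}.
Now take the ϵ-closure:
From s3 via ϵ: add s7, s11.
From s11 via ϵ: add s2, s6.
From s2 via ϵ: add s8.
From s8 via ϵ: add s12.
From s12 via ϵ: add s9.
No new states can be added; the closed set is {s2, s3, s4, s6, s7, s8, s9, s11, s12}.

{s2, s3, s4, s6, s7, s8, s9, s11, s12}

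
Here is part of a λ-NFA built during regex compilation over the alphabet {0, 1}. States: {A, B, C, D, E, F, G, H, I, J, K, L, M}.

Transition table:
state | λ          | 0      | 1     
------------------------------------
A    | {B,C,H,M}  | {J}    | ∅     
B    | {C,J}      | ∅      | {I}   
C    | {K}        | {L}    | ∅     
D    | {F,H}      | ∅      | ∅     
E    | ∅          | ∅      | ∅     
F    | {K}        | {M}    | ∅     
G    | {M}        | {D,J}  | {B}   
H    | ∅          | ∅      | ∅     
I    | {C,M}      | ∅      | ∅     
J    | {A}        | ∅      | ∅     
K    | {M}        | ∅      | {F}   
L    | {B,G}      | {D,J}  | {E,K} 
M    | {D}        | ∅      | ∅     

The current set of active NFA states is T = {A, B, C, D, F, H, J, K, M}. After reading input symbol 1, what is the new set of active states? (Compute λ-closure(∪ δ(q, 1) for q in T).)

{C, D, F, H, I, K, M}

B on 1 → {I}.
K on 1 → {F}.
No 1-transition from A, C, D, F, H, J, M.
Union after reading 1: {F, I}.
Now take the λ-closure:
From F via λ: add K.
From I via λ: add C, M.
From M via λ: add D.
From D via λ: add H.
No new states can be added; the closed set is {C, D, F, H, I, K, M}.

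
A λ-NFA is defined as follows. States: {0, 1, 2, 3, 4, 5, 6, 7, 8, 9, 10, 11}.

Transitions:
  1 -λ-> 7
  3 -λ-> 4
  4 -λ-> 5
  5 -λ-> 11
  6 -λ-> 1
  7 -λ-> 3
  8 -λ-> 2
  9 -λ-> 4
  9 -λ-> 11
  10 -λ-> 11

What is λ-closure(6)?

Start with {6}.
From 6 via λ: add 1.
From 1 via λ: add 7.
From 7 via λ: add 3.
From 3 via λ: add 4.
From 4 via λ: add 5.
From 5 via λ: add 11.
No new states can be added; the closed set is {1, 3, 4, 5, 6, 7, 11}.

{1, 3, 4, 5, 6, 7, 11}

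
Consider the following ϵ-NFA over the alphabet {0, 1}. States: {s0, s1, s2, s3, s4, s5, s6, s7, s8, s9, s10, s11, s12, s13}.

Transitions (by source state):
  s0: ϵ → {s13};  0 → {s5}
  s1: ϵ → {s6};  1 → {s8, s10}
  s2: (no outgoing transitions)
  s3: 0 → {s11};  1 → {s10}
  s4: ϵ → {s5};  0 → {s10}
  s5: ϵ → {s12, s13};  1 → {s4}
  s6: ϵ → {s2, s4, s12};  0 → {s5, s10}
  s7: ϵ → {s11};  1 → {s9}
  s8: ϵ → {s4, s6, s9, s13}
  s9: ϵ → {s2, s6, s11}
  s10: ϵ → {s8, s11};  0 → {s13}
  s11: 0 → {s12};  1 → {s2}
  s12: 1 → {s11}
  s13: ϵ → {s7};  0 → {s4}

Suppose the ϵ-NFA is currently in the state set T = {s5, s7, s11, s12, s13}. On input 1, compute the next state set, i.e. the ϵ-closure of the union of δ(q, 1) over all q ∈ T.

s5 on 1 → {s4}.
s7 on 1 → {s9}.
s11 on 1 → {s2}.
s12 on 1 → {s11}.
No 1-transition from s13.
Union after reading 1: {s2, s4, s9, s11}.
Now take the ϵ-closure:
From s4 via ϵ: add s5.
From s9 via ϵ: add s6.
From s5 via ϵ: add s12, s13.
From s13 via ϵ: add s7.
No new states can be added; the closed set is {s2, s4, s5, s6, s7, s9, s11, s12, s13}.

{s2, s4, s5, s6, s7, s9, s11, s12, s13}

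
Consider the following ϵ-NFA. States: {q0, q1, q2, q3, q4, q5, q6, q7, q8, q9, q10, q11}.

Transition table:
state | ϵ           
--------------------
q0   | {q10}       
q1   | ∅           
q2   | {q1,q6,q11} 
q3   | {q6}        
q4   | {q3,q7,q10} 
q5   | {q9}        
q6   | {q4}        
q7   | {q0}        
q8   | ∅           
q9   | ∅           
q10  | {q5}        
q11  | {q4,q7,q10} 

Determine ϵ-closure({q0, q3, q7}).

{q0, q3, q4, q5, q6, q7, q9, q10}

Start with {q0, q3, q7}.
From q0 via ϵ: add q10.
From q3 via ϵ: add q6.
From q6 via ϵ: add q4.
From q10 via ϵ: add q5.
From q5 via ϵ: add q9.
No new states can be added; the closed set is {q0, q3, q4, q5, q6, q7, q9, q10}.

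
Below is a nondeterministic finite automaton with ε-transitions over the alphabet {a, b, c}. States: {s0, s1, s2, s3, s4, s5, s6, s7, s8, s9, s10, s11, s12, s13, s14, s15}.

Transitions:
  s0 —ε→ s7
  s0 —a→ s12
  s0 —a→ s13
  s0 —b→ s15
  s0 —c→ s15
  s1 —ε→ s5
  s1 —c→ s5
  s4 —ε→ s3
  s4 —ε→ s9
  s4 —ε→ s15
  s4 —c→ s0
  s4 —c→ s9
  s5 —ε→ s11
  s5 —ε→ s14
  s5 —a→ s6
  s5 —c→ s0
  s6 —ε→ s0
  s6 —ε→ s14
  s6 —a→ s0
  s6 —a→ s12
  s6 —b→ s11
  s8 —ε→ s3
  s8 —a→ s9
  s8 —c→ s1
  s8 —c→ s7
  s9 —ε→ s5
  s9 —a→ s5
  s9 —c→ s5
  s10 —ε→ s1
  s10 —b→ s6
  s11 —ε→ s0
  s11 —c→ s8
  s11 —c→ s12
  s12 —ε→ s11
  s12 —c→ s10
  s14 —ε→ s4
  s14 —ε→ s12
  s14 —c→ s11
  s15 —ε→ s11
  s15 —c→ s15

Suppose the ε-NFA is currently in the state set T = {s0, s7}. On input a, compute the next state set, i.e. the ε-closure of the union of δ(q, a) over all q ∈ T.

s0 on a → {s12, s13}.
No a-transition from s7.
Union after reading a: {s12, s13}.
Now take the ε-closure:
From s12 via ε: add s11.
From s11 via ε: add s0.
From s0 via ε: add s7.
No new states can be added; the closed set is {s0, s7, s11, s12, s13}.

{s0, s7, s11, s12, s13}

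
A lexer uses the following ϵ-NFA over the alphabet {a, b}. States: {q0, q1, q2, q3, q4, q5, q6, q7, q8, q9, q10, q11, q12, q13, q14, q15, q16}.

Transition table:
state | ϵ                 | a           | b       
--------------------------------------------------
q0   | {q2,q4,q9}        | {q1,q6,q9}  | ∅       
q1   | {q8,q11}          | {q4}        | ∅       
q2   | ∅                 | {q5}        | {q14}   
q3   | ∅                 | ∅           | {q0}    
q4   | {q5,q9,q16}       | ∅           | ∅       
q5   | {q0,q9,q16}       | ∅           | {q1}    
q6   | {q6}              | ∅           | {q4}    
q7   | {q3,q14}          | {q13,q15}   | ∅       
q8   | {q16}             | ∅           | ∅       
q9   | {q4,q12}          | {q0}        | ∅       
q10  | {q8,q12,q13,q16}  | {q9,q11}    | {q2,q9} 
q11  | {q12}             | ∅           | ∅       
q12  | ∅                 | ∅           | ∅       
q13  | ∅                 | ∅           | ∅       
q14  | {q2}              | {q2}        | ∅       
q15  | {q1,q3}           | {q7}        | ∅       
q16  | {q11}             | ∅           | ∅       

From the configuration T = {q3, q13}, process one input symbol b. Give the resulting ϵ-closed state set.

q3 on b → {q0}.
No b-transition from q13.
Union after reading b: {q0}.
Now take the ϵ-closure:
From q0 via ϵ: add q2, q4, q9.
From q4 via ϵ: add q5, q16.
From q9 via ϵ: add q12.
From q16 via ϵ: add q11.
No new states can be added; the closed set is {q0, q2, q4, q5, q9, q11, q12, q16}.

{q0, q2, q4, q5, q9, q11, q12, q16}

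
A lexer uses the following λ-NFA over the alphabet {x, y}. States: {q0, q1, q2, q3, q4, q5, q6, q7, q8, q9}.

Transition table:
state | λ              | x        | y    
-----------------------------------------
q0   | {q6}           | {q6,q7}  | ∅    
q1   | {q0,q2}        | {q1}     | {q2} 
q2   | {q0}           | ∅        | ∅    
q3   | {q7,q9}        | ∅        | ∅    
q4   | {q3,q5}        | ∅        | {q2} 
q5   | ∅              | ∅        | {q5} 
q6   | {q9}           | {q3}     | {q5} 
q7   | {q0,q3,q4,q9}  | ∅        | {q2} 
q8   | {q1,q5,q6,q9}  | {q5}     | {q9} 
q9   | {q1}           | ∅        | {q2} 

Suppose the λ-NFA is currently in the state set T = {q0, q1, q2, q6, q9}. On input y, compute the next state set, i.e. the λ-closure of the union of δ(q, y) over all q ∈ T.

q1 on y → {q2}.
q6 on y → {q5}.
q9 on y → {q2}.
No y-transition from q0, q2.
Union after reading y: {q2, q5}.
Now take the λ-closure:
From q2 via λ: add q0.
From q0 via λ: add q6.
From q6 via λ: add q9.
From q9 via λ: add q1.
No new states can be added; the closed set is {q0, q1, q2, q5, q6, q9}.

{q0, q1, q2, q5, q6, q9}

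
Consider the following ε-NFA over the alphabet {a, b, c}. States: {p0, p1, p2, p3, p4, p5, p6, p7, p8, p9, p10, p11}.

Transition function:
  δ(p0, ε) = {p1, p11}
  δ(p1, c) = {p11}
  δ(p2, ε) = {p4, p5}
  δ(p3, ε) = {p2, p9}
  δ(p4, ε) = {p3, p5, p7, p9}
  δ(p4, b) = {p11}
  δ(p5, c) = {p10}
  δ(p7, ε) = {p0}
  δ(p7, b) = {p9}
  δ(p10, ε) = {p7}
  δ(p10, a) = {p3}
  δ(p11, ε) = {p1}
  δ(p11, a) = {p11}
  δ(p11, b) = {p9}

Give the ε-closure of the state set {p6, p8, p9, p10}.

Start with {p6, p8, p9, p10}.
From p10 via ε: add p7.
From p7 via ε: add p0.
From p0 via ε: add p1, p11.
No new states can be added; the closed set is {p0, p1, p6, p7, p8, p9, p10, p11}.

{p0, p1, p6, p7, p8, p9, p10, p11}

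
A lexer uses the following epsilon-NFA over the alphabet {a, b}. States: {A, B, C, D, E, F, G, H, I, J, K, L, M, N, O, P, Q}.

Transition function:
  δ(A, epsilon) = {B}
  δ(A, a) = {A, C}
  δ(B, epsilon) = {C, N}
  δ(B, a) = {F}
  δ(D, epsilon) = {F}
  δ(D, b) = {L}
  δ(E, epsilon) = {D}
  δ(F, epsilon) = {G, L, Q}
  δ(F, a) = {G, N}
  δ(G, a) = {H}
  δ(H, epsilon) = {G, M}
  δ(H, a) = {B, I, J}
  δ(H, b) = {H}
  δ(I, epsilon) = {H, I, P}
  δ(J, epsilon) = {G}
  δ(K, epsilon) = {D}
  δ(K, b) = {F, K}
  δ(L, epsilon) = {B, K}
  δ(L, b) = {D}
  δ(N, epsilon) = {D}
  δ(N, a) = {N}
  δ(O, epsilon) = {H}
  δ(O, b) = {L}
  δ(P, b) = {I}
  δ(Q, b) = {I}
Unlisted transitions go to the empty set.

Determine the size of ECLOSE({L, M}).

Start with {L, M}.
From L via epsilon: add B, K.
From B via epsilon: add C, N.
From K via epsilon: add D.
From D via epsilon: add F.
From F via epsilon: add G, Q.
epsilon-closure = {B, C, D, F, G, K, L, M, N, Q}, which has 10 states.

10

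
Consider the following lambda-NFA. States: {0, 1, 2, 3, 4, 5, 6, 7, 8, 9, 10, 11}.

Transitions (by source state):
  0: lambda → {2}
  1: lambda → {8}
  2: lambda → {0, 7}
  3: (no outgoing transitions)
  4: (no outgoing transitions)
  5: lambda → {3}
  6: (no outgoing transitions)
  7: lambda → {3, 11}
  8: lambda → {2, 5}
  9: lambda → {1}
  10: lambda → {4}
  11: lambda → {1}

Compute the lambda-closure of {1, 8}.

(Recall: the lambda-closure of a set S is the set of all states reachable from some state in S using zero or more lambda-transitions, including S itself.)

{0, 1, 2, 3, 5, 7, 8, 11}

Start with {1, 8}.
From 8 via lambda: add 2, 5.
From 2 via lambda: add 0, 7.
From 5 via lambda: add 3.
From 7 via lambda: add 11.
No new states can be added; the closed set is {0, 1, 2, 3, 5, 7, 8, 11}.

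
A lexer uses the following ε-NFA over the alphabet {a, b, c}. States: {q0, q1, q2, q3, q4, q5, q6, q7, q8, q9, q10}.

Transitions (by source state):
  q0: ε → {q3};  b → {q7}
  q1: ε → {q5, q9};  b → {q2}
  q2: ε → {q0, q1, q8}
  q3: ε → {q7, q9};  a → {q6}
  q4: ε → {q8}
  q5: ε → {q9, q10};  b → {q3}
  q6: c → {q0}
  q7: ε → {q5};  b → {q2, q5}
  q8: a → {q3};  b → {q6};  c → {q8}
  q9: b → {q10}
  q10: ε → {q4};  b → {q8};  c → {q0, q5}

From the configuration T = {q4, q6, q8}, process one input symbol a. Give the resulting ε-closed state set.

{q3, q4, q5, q7, q8, q9, q10}

q8 on a → {q3}.
No a-transition from q4, q6.
Union after reading a: {q3}.
Now take the ε-closure:
From q3 via ε: add q7, q9.
From q7 via ε: add q5.
From q5 via ε: add q10.
From q10 via ε: add q4.
From q4 via ε: add q8.
No new states can be added; the closed set is {q3, q4, q5, q7, q8, q9, q10}.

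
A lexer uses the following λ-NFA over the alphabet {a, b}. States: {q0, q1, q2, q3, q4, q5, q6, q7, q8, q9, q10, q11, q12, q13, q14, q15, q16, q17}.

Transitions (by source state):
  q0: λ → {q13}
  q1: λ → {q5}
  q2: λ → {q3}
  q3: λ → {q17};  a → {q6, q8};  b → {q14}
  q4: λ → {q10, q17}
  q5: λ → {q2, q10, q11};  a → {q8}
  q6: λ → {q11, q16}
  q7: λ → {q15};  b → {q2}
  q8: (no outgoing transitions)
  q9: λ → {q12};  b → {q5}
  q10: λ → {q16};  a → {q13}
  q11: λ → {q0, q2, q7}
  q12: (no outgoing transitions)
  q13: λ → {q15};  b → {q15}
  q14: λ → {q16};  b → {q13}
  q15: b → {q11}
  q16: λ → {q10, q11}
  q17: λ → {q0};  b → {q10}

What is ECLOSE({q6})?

Start with {q6}.
From q6 via λ: add q11, q16.
From q11 via λ: add q0, q2, q7.
From q16 via λ: add q10.
From q0 via λ: add q13.
From q2 via λ: add q3.
From q7 via λ: add q15.
From q3 via λ: add q17.
No new states can be added; the closed set is {q0, q2, q3, q6, q7, q10, q11, q13, q15, q16, q17}.

{q0, q2, q3, q6, q7, q10, q11, q13, q15, q16, q17}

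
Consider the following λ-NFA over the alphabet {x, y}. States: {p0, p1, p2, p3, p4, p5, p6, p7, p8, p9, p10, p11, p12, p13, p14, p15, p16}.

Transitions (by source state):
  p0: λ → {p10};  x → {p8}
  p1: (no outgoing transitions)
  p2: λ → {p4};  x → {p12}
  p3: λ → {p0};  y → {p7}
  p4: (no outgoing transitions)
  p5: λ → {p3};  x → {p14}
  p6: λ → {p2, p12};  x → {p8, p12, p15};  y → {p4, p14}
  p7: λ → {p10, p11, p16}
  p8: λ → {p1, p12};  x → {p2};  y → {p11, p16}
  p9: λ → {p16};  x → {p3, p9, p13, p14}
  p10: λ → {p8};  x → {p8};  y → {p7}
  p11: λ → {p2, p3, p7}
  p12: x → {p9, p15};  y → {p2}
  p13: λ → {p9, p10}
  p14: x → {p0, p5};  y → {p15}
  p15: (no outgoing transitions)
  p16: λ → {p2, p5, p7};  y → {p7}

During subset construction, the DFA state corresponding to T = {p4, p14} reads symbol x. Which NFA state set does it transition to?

{p0, p1, p3, p5, p8, p10, p12}

p14 on x → {p0, p5}.
No x-transition from p4.
Union after reading x: {p0, p5}.
Now take the λ-closure:
From p0 via λ: add p10.
From p5 via λ: add p3.
From p10 via λ: add p8.
From p8 via λ: add p1, p12.
No new states can be added; the closed set is {p0, p1, p3, p5, p8, p10, p12}.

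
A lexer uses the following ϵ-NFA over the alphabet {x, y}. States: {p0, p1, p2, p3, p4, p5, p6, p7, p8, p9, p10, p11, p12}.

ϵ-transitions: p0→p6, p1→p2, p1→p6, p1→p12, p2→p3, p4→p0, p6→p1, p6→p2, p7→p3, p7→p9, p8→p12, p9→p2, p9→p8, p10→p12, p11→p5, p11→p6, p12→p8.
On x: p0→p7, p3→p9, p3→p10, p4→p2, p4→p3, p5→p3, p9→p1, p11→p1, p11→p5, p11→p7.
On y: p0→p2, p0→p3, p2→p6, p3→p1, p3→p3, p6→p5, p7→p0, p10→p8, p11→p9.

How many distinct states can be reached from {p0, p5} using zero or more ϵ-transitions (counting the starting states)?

8

Start with {p0, p5}.
From p0 via ϵ: add p6.
From p6 via ϵ: add p1, p2.
From p1 via ϵ: add p12.
From p2 via ϵ: add p3.
From p12 via ϵ: add p8.
ϵ-closure = {p0, p1, p2, p3, p5, p6, p8, p12}, which has 8 states.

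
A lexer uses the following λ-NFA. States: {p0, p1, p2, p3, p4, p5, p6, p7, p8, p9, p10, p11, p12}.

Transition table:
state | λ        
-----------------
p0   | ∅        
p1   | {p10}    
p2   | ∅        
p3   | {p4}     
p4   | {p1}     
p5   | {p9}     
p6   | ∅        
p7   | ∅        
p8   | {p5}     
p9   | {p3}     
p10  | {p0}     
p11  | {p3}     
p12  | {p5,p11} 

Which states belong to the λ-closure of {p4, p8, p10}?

Start with {p4, p8, p10}.
From p4 via λ: add p1.
From p8 via λ: add p5.
From p10 via λ: add p0.
From p5 via λ: add p9.
From p9 via λ: add p3.
No new states can be added; the closed set is {p0, p1, p3, p4, p5, p8, p9, p10}.

{p0, p1, p3, p4, p5, p8, p9, p10}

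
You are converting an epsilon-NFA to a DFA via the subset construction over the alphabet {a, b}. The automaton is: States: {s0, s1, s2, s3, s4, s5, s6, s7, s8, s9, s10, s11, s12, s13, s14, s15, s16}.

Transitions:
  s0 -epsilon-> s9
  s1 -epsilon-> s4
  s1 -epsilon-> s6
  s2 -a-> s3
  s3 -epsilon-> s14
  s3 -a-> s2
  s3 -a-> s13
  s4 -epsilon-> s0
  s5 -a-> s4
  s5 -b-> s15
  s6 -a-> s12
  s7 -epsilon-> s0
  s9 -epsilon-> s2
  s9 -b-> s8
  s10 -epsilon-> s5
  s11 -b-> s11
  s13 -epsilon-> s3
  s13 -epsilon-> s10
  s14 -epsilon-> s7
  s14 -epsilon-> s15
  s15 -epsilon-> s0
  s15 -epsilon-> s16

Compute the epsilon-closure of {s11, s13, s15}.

Start with {s11, s13, s15}.
From s13 via epsilon: add s3, s10.
From s15 via epsilon: add s0, s16.
From s0 via epsilon: add s9.
From s3 via epsilon: add s14.
From s10 via epsilon: add s5.
From s9 via epsilon: add s2.
From s14 via epsilon: add s7.
No new states can be added; the closed set is {s0, s2, s3, s5, s7, s9, s10, s11, s13, s14, s15, s16}.

{s0, s2, s3, s5, s7, s9, s10, s11, s13, s14, s15, s16}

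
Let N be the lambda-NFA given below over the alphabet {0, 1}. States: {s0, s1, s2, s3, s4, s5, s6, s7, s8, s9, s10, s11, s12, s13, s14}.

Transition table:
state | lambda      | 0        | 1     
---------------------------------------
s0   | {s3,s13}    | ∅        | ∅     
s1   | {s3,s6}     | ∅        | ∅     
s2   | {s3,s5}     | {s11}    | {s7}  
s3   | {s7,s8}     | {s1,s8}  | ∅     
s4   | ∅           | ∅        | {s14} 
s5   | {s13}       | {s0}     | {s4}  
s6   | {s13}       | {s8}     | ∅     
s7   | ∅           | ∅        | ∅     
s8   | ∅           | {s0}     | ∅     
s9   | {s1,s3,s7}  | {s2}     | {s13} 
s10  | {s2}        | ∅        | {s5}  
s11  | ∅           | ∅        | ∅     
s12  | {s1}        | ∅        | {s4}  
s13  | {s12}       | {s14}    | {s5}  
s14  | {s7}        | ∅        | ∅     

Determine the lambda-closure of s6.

Start with {s6}.
From s6 via lambda: add s13.
From s13 via lambda: add s12.
From s12 via lambda: add s1.
From s1 via lambda: add s3.
From s3 via lambda: add s7, s8.
No new states can be added; the closed set is {s1, s3, s6, s7, s8, s12, s13}.

{s1, s3, s6, s7, s8, s12, s13}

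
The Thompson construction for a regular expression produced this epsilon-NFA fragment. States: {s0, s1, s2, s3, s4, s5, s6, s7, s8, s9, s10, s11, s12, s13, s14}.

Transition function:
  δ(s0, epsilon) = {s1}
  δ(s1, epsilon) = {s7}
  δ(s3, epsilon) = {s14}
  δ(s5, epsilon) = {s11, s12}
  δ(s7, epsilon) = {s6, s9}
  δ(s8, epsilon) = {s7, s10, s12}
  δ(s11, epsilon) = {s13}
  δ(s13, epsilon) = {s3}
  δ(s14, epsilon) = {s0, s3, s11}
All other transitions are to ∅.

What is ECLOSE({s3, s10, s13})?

{s0, s1, s3, s6, s7, s9, s10, s11, s13, s14}

Start with {s3, s10, s13}.
From s3 via epsilon: add s14.
From s14 via epsilon: add s0, s11.
From s0 via epsilon: add s1.
From s1 via epsilon: add s7.
From s7 via epsilon: add s6, s9.
No new states can be added; the closed set is {s0, s1, s3, s6, s7, s9, s10, s11, s13, s14}.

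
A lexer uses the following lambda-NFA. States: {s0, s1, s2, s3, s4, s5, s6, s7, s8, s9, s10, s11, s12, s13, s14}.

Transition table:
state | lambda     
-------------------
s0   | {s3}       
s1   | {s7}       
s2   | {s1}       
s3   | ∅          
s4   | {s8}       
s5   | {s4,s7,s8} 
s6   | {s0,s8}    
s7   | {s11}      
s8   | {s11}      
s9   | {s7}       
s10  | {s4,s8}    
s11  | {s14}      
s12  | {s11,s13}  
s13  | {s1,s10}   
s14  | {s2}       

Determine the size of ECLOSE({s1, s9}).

6

Start with {s1, s9}.
From s1 via lambda: add s7.
From s7 via lambda: add s11.
From s11 via lambda: add s14.
From s14 via lambda: add s2.
lambda-closure = {s1, s2, s7, s9, s11, s14}, which has 6 states.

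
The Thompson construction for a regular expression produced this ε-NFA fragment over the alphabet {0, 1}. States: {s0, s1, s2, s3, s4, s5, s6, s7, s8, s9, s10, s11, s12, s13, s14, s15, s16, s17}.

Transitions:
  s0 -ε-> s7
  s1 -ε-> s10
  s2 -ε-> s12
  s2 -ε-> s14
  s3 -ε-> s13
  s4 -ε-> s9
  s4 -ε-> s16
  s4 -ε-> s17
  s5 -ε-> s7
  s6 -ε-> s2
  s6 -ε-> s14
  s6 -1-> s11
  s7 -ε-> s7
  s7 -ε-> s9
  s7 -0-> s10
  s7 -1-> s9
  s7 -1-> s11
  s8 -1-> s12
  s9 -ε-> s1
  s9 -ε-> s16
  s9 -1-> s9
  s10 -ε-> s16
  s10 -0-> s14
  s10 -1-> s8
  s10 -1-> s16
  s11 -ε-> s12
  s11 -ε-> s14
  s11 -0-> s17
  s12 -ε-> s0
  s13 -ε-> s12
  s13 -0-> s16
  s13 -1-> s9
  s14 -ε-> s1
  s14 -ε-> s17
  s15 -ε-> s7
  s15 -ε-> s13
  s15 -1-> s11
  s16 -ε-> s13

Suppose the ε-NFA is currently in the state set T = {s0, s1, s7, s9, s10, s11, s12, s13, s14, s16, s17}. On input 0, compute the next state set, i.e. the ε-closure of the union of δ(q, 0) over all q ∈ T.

s7 on 0 → {s10}.
s10 on 0 → {s14}.
s11 on 0 → {s17}.
s13 on 0 → {s16}.
No 0-transition from s0, s1, s9, s12, s14, s16, s17.
Union after reading 0: {s10, s14, s16, s17}.
Now take the ε-closure:
From s14 via ε: add s1.
From s16 via ε: add s13.
From s13 via ε: add s12.
From s12 via ε: add s0.
From s0 via ε: add s7.
From s7 via ε: add s9.
No new states can be added; the closed set is {s0, s1, s7, s9, s10, s12, s13, s14, s16, s17}.

{s0, s1, s7, s9, s10, s12, s13, s14, s16, s17}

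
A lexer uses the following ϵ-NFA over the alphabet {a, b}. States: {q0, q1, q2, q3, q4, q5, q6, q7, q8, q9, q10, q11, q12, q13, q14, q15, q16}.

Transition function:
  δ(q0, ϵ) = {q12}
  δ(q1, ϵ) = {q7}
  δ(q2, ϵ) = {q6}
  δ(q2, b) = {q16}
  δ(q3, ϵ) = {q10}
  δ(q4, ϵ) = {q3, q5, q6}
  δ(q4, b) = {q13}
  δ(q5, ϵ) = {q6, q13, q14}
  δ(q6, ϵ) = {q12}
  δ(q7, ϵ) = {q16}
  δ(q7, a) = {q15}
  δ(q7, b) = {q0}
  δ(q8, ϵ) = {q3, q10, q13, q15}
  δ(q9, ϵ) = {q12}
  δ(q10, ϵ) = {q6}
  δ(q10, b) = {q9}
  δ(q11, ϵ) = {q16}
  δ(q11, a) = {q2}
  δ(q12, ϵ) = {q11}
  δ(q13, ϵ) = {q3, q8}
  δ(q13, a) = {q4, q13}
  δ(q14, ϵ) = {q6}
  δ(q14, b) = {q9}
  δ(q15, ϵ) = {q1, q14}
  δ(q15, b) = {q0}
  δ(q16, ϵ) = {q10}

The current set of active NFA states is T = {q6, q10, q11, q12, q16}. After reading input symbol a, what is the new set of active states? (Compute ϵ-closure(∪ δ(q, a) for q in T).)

{q2, q6, q10, q11, q12, q16}

q11 on a → {q2}.
No a-transition from q6, q10, q12, q16.
Union after reading a: {q2}.
Now take the ϵ-closure:
From q2 via ϵ: add q6.
From q6 via ϵ: add q12.
From q12 via ϵ: add q11.
From q11 via ϵ: add q16.
From q16 via ϵ: add q10.
No new states can be added; the closed set is {q2, q6, q10, q11, q12, q16}.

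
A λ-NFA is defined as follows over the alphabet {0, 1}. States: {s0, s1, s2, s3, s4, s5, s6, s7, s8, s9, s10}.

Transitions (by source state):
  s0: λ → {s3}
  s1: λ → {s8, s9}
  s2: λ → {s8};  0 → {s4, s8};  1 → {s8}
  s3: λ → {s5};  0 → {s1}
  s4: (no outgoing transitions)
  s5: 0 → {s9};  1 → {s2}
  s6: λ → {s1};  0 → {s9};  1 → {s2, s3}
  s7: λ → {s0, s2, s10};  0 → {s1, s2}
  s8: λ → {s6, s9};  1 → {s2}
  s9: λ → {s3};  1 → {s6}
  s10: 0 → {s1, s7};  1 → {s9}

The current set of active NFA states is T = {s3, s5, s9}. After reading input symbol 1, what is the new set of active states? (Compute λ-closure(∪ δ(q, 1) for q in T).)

{s1, s2, s3, s5, s6, s8, s9}

s5 on 1 → {s2}.
s9 on 1 → {s6}.
No 1-transition from s3.
Union after reading 1: {s2, s6}.
Now take the λ-closure:
From s2 via λ: add s8.
From s6 via λ: add s1.
From s1 via λ: add s9.
From s9 via λ: add s3.
From s3 via λ: add s5.
No new states can be added; the closed set is {s1, s2, s3, s5, s6, s8, s9}.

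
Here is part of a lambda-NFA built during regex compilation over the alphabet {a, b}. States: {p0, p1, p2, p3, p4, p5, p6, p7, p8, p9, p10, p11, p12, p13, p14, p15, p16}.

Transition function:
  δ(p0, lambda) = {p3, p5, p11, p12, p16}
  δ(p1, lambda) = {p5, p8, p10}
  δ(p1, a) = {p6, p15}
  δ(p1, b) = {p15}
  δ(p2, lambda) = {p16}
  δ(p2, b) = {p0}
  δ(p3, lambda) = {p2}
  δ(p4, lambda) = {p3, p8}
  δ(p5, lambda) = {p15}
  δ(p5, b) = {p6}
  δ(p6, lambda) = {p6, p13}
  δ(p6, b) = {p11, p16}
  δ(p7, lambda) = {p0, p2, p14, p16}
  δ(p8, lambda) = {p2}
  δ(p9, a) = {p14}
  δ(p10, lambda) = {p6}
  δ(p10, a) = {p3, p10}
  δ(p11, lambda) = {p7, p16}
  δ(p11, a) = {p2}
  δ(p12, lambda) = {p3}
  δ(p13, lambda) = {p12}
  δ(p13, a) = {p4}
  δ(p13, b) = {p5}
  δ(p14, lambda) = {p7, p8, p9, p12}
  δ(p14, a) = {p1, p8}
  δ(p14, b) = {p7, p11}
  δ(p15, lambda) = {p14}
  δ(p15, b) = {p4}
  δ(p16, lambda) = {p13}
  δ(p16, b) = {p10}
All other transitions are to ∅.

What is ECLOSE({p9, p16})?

{p2, p3, p9, p12, p13, p16}

Start with {p9, p16}.
From p16 via lambda: add p13.
From p13 via lambda: add p12.
From p12 via lambda: add p3.
From p3 via lambda: add p2.
No new states can be added; the closed set is {p2, p3, p9, p12, p13, p16}.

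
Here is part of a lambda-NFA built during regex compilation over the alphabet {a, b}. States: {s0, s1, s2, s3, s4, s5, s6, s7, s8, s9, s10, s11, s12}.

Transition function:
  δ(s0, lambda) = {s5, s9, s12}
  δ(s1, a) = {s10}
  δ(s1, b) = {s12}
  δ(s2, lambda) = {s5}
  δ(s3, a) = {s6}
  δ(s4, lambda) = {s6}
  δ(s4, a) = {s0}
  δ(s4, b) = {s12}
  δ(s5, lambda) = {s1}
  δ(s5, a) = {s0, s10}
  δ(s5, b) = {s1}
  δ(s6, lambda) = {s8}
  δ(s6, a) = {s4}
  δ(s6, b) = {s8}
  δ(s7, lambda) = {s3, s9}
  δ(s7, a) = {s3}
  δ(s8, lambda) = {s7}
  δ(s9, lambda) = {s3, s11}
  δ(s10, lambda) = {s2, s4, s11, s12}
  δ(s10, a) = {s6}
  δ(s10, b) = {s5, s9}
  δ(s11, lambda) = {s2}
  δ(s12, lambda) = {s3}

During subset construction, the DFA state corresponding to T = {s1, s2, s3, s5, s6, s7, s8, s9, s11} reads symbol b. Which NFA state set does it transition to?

s1 on b → {s12}.
s5 on b → {s1}.
s6 on b → {s8}.
No b-transition from s2, s3, s7, s8, s9, s11.
Union after reading b: {s1, s8, s12}.
Now take the lambda-closure:
From s8 via lambda: add s7.
From s12 via lambda: add s3.
From s7 via lambda: add s9.
From s9 via lambda: add s11.
From s11 via lambda: add s2.
From s2 via lambda: add s5.
No new states can be added; the closed set is {s1, s2, s3, s5, s7, s8, s9, s11, s12}.

{s1, s2, s3, s5, s7, s8, s9, s11, s12}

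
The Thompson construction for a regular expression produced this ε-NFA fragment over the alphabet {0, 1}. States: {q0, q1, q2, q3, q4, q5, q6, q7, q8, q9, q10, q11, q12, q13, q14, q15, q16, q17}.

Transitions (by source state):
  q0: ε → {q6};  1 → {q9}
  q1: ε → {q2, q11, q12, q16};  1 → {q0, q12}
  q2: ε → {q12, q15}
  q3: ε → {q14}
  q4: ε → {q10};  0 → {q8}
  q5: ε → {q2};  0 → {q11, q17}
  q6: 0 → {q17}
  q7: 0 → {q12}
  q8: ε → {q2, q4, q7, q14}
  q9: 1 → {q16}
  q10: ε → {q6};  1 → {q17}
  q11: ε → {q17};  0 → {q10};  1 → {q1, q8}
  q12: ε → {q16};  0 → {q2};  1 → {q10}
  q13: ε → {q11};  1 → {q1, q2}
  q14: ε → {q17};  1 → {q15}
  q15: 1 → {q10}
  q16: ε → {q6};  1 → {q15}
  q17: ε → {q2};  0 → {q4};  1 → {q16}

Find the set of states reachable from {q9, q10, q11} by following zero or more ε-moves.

{q2, q6, q9, q10, q11, q12, q15, q16, q17}

Start with {q9, q10, q11}.
From q10 via ε: add q6.
From q11 via ε: add q17.
From q17 via ε: add q2.
From q2 via ε: add q12, q15.
From q12 via ε: add q16.
No new states can be added; the closed set is {q2, q6, q9, q10, q11, q12, q15, q16, q17}.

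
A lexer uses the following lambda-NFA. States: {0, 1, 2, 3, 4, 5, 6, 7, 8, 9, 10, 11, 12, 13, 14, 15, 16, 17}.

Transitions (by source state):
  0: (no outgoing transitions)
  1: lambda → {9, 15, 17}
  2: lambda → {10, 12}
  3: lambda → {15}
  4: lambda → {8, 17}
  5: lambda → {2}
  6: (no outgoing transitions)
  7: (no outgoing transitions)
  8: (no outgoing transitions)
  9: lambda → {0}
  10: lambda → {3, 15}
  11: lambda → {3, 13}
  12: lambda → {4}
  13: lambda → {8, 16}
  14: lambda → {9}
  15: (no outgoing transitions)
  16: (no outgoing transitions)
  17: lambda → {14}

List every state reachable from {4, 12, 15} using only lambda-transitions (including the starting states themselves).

Start with {4, 12, 15}.
From 4 via lambda: add 8, 17.
From 17 via lambda: add 14.
From 14 via lambda: add 9.
From 9 via lambda: add 0.
No new states can be added; the closed set is {0, 4, 8, 9, 12, 14, 15, 17}.

{0, 4, 8, 9, 12, 14, 15, 17}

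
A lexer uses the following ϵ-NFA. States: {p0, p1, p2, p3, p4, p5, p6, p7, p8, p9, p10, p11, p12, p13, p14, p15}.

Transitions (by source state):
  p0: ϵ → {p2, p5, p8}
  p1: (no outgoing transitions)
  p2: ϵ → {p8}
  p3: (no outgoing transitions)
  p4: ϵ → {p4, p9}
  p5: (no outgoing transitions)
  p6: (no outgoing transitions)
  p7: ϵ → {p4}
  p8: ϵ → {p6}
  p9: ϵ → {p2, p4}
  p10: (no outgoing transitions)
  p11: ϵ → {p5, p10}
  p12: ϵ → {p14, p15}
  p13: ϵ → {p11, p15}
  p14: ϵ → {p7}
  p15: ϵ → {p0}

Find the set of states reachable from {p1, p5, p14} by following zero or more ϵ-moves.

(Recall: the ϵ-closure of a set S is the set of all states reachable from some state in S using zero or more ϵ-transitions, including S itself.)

{p1, p2, p4, p5, p6, p7, p8, p9, p14}

Start with {p1, p5, p14}.
From p14 via ϵ: add p7.
From p7 via ϵ: add p4.
From p4 via ϵ: add p9.
From p9 via ϵ: add p2.
From p2 via ϵ: add p8.
From p8 via ϵ: add p6.
No new states can be added; the closed set is {p1, p2, p4, p5, p6, p7, p8, p9, p14}.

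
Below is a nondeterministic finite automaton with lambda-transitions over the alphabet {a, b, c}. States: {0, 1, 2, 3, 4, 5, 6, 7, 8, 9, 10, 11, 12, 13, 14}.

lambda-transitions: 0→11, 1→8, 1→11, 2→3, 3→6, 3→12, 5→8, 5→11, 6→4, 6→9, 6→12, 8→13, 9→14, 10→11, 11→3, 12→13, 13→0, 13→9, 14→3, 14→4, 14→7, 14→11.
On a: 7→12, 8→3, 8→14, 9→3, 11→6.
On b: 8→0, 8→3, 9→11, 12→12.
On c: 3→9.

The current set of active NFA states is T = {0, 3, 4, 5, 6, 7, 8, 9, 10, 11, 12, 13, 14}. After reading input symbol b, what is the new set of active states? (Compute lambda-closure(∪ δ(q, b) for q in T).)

{0, 3, 4, 6, 7, 9, 11, 12, 13, 14}

8 on b → {0, 3}.
9 on b → {11}.
12 on b → {12}.
No b-transition from 0, 3, 4, 5, 6, 7, 10, 11, 13, 14.
Union after reading b: {0, 3, 11, 12}.
Now take the lambda-closure:
From 3 via lambda: add 6.
From 12 via lambda: add 13.
From 6 via lambda: add 4, 9.
From 9 via lambda: add 14.
From 14 via lambda: add 7.
No new states can be added; the closed set is {0, 3, 4, 6, 7, 9, 11, 12, 13, 14}.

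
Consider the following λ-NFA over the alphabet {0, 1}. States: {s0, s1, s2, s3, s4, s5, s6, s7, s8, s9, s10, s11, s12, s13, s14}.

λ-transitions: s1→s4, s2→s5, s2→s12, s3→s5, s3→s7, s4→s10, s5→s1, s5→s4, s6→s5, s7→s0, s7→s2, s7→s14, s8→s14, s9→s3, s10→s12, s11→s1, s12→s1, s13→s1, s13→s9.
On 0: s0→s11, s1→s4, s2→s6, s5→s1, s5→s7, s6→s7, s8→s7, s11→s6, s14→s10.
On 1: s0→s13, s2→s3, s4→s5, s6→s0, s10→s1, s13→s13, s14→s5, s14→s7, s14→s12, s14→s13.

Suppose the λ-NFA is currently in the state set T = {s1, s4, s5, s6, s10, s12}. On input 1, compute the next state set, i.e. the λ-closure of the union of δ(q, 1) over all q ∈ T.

s4 on 1 → {s5}.
s6 on 1 → {s0}.
s10 on 1 → {s1}.
No 1-transition from s1, s5, s12.
Union after reading 1: {s0, s1, s5}.
Now take the λ-closure:
From s1 via λ: add s4.
From s4 via λ: add s10.
From s10 via λ: add s12.
No new states can be added; the closed set is {s0, s1, s4, s5, s10, s12}.

{s0, s1, s4, s5, s10, s12}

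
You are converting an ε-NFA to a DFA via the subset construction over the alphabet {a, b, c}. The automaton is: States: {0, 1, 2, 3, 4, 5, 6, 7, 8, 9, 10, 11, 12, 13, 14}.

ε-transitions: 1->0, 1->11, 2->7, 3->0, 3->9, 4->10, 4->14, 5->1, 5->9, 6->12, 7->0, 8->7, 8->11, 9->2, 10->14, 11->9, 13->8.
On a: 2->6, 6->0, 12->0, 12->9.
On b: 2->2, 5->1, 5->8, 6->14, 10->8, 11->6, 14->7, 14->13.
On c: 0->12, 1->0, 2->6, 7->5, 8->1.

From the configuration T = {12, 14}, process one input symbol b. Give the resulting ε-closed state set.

{0, 2, 7, 8, 9, 11, 13}

14 on b → {7, 13}.
No b-transition from 12.
Union after reading b: {7, 13}.
Now take the ε-closure:
From 7 via ε: add 0.
From 13 via ε: add 8.
From 8 via ε: add 11.
From 11 via ε: add 9.
From 9 via ε: add 2.
No new states can be added; the closed set is {0, 2, 7, 8, 9, 11, 13}.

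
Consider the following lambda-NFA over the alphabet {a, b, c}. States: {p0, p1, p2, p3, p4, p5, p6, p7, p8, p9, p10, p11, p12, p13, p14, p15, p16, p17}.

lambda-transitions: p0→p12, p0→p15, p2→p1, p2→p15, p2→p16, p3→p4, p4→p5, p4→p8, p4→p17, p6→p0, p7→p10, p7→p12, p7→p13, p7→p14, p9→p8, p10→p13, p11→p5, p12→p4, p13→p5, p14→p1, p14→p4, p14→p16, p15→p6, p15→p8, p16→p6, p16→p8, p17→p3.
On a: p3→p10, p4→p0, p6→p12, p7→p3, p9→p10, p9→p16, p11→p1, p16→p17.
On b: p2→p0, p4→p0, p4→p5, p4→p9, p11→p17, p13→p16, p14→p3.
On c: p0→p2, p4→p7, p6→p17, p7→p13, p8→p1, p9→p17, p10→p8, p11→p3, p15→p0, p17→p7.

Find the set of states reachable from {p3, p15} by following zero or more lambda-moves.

{p0, p3, p4, p5, p6, p8, p12, p15, p17}

Start with {p3, p15}.
From p3 via lambda: add p4.
From p15 via lambda: add p6, p8.
From p4 via lambda: add p5, p17.
From p6 via lambda: add p0.
From p0 via lambda: add p12.
No new states can be added; the closed set is {p0, p3, p4, p5, p6, p8, p12, p15, p17}.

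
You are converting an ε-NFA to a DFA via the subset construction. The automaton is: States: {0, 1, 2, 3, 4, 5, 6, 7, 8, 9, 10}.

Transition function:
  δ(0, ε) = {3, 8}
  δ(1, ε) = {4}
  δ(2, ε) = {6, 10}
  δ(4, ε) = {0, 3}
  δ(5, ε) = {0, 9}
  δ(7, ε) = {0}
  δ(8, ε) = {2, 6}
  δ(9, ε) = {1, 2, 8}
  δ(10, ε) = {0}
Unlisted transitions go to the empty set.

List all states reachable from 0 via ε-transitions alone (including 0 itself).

Start with {0}.
From 0 via ε: add 3, 8.
From 8 via ε: add 2, 6.
From 2 via ε: add 10.
No new states can be added; the closed set is {0, 2, 3, 6, 8, 10}.

{0, 2, 3, 6, 8, 10}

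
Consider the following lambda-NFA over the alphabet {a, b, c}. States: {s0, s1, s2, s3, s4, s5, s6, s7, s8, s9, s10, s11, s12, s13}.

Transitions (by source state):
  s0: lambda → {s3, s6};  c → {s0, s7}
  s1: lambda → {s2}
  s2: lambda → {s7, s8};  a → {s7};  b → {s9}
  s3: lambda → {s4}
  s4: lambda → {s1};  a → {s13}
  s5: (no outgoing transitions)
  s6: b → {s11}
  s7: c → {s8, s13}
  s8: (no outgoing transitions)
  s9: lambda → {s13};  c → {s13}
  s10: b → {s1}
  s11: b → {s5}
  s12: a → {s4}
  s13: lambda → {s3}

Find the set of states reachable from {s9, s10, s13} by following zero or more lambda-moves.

{s1, s2, s3, s4, s7, s8, s9, s10, s13}

Start with {s9, s10, s13}.
From s13 via lambda: add s3.
From s3 via lambda: add s4.
From s4 via lambda: add s1.
From s1 via lambda: add s2.
From s2 via lambda: add s7, s8.
No new states can be added; the closed set is {s1, s2, s3, s4, s7, s8, s9, s10, s13}.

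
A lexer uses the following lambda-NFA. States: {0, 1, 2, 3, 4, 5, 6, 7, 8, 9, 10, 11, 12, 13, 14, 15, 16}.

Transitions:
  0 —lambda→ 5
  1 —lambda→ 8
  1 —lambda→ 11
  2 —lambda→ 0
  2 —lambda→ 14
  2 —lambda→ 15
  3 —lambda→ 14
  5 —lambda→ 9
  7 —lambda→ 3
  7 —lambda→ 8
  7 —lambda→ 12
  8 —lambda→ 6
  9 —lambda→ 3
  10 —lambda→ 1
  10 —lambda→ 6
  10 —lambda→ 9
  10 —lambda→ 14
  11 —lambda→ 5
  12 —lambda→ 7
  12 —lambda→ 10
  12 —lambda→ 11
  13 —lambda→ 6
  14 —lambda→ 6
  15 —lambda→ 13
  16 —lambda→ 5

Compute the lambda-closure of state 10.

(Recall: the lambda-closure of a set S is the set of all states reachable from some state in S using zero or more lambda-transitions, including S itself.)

{1, 3, 5, 6, 8, 9, 10, 11, 14}

Start with {10}.
From 10 via lambda: add 1, 6, 9, 14.
From 1 via lambda: add 8, 11.
From 9 via lambda: add 3.
From 11 via lambda: add 5.
No new states can be added; the closed set is {1, 3, 5, 6, 8, 9, 10, 11, 14}.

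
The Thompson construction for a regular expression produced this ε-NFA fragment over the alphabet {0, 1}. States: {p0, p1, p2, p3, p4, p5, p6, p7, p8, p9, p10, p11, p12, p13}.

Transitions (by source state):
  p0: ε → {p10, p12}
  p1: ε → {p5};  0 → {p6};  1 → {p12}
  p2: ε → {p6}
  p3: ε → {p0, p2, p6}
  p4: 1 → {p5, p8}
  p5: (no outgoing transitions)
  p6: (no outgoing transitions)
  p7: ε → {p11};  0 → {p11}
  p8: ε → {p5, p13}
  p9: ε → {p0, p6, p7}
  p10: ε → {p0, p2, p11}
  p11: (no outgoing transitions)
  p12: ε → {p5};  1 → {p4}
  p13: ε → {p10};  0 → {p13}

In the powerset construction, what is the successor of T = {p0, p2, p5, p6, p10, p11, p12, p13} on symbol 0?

p13 on 0 → {p13}.
No 0-transition from p0, p2, p5, p6, p10, p11, p12.
Union after reading 0: {p13}.
Now take the ε-closure:
From p13 via ε: add p10.
From p10 via ε: add p0, p2, p11.
From p0 via ε: add p12.
From p2 via ε: add p6.
From p12 via ε: add p5.
No new states can be added; the closed set is {p0, p2, p5, p6, p10, p11, p12, p13}.

{p0, p2, p5, p6, p10, p11, p12, p13}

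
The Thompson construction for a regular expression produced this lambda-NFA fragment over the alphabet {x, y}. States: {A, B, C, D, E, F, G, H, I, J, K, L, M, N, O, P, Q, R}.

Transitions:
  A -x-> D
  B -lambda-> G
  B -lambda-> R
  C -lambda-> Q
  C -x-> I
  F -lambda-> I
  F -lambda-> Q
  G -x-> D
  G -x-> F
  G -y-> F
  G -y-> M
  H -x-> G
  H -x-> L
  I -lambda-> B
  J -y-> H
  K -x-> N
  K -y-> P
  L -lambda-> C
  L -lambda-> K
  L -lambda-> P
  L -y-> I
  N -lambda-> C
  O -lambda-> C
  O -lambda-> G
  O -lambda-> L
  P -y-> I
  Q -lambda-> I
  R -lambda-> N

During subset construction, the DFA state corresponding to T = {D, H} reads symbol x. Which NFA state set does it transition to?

H on x → {G, L}.
No x-transition from D.
Union after reading x: {G, L}.
Now take the lambda-closure:
From L via lambda: add C, K, P.
From C via lambda: add Q.
From Q via lambda: add I.
From I via lambda: add B.
From B via lambda: add R.
From R via lambda: add N.
No new states can be added; the closed set is {B, C, G, I, K, L, N, P, Q, R}.

{B, C, G, I, K, L, N, P, Q, R}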